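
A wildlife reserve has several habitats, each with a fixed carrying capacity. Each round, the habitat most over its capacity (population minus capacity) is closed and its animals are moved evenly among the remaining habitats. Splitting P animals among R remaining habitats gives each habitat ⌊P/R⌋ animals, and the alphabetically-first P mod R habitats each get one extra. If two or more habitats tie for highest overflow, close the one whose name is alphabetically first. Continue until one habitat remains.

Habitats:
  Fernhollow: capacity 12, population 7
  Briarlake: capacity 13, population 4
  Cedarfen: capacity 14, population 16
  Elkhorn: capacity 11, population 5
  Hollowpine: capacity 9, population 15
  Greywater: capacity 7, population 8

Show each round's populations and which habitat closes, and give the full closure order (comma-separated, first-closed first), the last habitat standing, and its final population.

Closure order: Hollowpine, Cedarfen, Greywater, Fernhollow, Elkhorn
Last habitat: Briarlake with 55 animals

Round 1: Briarlake=4 Cedarfen=16 Elkhorn=5 Fernhollow=7 Greywater=8 Hollowpine=15 → close Hollowpine (overflow 6)
  15÷5 = 3 each, +1 to first 0
Round 2: Briarlake=7 Cedarfen=19 Elkhorn=8 Fernhollow=10 Greywater=11 → close Cedarfen (overflow 5)
  19÷4 = 4 each, +1 to first 3
Round 3: Briarlake=12 Elkhorn=13 Fernhollow=15 Greywater=15 → close Greywater (overflow 8)
  15÷3 = 5 each, +1 to first 0
Round 4: Briarlake=17 Elkhorn=18 Fernhollow=20 → close Fernhollow (overflow 8)
  20÷2 = 10 each, +1 to first 0
Round 5: Briarlake=27 Elkhorn=28 → close Elkhorn (overflow 17)
  28÷1 = 28 each, +1 to first 0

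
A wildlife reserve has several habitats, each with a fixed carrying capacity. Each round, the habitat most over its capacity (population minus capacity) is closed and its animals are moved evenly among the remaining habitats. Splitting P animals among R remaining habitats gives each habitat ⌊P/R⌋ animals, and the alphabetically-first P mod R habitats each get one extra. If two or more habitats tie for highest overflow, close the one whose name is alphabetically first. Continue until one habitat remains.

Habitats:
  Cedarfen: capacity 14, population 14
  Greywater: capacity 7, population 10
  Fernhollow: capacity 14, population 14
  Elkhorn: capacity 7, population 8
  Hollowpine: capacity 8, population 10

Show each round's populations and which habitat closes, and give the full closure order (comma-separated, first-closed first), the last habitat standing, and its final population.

Round 1: Cedarfen=14 Elkhorn=8 Fernhollow=14 Greywater=10 Hollowpine=10 → close Greywater (overflow 3)
  10÷4 = 2 each, +1 to first 2
Round 2: Cedarfen=17 Elkhorn=11 Fernhollow=16 Hollowpine=12 → close Elkhorn (overflow 4)
  11÷3 = 3 each, +1 to first 2
Round 3: Cedarfen=21 Fernhollow=20 Hollowpine=15 → close Cedarfen (overflow 7)
  21÷2 = 10 each, +1 to first 1
Round 4: Fernhollow=31 Hollowpine=25 → close Fernhollow (overflow 17)
  31÷1 = 31 each, +1 to first 0

Closure order: Greywater, Elkhorn, Cedarfen, Fernhollow
Last habitat: Hollowpine with 56 animals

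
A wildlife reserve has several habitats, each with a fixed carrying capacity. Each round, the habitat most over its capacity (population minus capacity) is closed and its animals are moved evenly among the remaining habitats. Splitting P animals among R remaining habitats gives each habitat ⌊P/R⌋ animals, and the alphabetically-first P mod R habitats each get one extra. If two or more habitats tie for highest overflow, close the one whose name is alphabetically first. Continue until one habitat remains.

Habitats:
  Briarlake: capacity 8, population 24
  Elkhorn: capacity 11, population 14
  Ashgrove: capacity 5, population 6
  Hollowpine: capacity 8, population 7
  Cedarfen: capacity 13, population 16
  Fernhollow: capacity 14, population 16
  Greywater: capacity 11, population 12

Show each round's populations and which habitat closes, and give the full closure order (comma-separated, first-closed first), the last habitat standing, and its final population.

Round 1: Ashgrove=6 Briarlake=24 Cedarfen=16 Elkhorn=14 Fernhollow=16 Greywater=12 Hollowpine=7 → close Briarlake (overflow 16)
  24÷6 = 4 each, +1 to first 0
Round 2: Ashgrove=10 Cedarfen=20 Elkhorn=18 Fernhollow=20 Greywater=16 Hollowpine=11 → close Cedarfen (overflow 7)
  20÷5 = 4 each, +1 to first 0
Round 3: Ashgrove=14 Elkhorn=22 Fernhollow=24 Greywater=20 Hollowpine=15 → close Elkhorn (overflow 11)
  22÷4 = 5 each, +1 to first 2
Round 4: Ashgrove=20 Fernhollow=30 Greywater=25 Hollowpine=20 → close Fernhollow (overflow 16)
  30÷3 = 10 each, +1 to first 0
Round 5: Ashgrove=30 Greywater=35 Hollowpine=30 → close Ashgrove (overflow 25)
  30÷2 = 15 each, +1 to first 0
Round 6: Greywater=50 Hollowpine=45 → close Greywater (overflow 39)
  50÷1 = 50 each, +1 to first 0

Closure order: Briarlake, Cedarfen, Elkhorn, Fernhollow, Ashgrove, Greywater
Last habitat: Hollowpine with 95 animals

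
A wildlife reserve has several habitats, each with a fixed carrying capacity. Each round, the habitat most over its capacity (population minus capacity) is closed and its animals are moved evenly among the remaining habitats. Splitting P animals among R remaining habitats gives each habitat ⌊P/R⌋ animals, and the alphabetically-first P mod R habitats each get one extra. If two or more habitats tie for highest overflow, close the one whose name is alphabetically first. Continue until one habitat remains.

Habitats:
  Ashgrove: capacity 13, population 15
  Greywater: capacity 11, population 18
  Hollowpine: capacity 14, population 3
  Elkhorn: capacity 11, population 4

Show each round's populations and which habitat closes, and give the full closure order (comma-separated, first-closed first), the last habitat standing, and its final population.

Round 1: Ashgrove=15 Elkhorn=4 Greywater=18 Hollowpine=3 → close Greywater (overflow 7)
  18÷3 = 6 each, +1 to first 0
Round 2: Ashgrove=21 Elkhorn=10 Hollowpine=9 → close Ashgrove (overflow 8)
  21÷2 = 10 each, +1 to first 1
Round 3: Elkhorn=21 Hollowpine=19 → close Elkhorn (overflow 10)
  21÷1 = 21 each, +1 to first 0

Closure order: Greywater, Ashgrove, Elkhorn
Last habitat: Hollowpine with 40 animals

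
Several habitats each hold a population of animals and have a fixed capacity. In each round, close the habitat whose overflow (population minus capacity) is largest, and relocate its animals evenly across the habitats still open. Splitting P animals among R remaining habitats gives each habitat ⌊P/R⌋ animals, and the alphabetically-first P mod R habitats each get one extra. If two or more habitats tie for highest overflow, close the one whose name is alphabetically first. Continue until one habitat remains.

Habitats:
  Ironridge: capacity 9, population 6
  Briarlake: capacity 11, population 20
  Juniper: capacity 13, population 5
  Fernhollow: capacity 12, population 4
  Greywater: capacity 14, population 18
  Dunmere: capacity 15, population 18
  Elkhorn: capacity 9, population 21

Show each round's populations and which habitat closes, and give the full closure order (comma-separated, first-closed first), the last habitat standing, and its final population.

Closure order: Elkhorn, Briarlake, Dunmere, Greywater, Ironridge, Fernhollow
Last habitat: Juniper with 92 animals

Round 1: Briarlake=20 Dunmere=18 Elkhorn=21 Fernhollow=4 Greywater=18 Ironridge=6 Juniper=5 → close Elkhorn (overflow 12)
  21÷6 = 3 each, +1 to first 3
Round 2: Briarlake=24 Dunmere=22 Fernhollow=8 Greywater=21 Ironridge=9 Juniper=8 → close Briarlake (overflow 13)
  24÷5 = 4 each, +1 to first 4
Round 3: Dunmere=27 Fernhollow=13 Greywater=26 Ironridge=14 Juniper=12 → close Dunmere (overflow 12)
  27÷4 = 6 each, +1 to first 3
Round 4: Fernhollow=20 Greywater=33 Ironridge=21 Juniper=18 → close Greywater (overflow 19)
  33÷3 = 11 each, +1 to first 0
Round 5: Fernhollow=31 Ironridge=32 Juniper=29 → close Ironridge (overflow 23)
  32÷2 = 16 each, +1 to first 0
Round 6: Fernhollow=47 Juniper=45 → close Fernhollow (overflow 35)
  47÷1 = 47 each, +1 to first 0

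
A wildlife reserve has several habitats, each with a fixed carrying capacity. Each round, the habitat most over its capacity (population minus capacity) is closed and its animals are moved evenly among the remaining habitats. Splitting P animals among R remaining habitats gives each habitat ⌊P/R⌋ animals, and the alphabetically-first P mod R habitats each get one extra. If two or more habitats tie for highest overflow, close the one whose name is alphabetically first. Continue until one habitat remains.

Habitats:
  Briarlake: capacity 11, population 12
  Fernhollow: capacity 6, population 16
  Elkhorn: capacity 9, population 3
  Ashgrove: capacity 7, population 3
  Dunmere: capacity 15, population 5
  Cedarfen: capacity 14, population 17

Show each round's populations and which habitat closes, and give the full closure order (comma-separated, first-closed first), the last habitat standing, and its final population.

Round 1: Ashgrove=3 Briarlake=12 Cedarfen=17 Dunmere=5 Elkhorn=3 Fernhollow=16 → close Fernhollow (overflow 10)
  16÷5 = 3 each, +1 to first 1
Round 2: Ashgrove=7 Briarlake=15 Cedarfen=20 Dunmere=8 Elkhorn=6 → close Cedarfen (overflow 6)
  20÷4 = 5 each, +1 to first 0
Round 3: Ashgrove=12 Briarlake=20 Dunmere=13 Elkhorn=11 → close Briarlake (overflow 9)
  20÷3 = 6 each, +1 to first 2
Round 4: Ashgrove=19 Dunmere=20 Elkhorn=17 → close Ashgrove (overflow 12)
  19÷2 = 9 each, +1 to first 1
Round 5: Dunmere=30 Elkhorn=26 → close Elkhorn (overflow 17)
  26÷1 = 26 each, +1 to first 0

Closure order: Fernhollow, Cedarfen, Briarlake, Ashgrove, Elkhorn
Last habitat: Dunmere with 56 animals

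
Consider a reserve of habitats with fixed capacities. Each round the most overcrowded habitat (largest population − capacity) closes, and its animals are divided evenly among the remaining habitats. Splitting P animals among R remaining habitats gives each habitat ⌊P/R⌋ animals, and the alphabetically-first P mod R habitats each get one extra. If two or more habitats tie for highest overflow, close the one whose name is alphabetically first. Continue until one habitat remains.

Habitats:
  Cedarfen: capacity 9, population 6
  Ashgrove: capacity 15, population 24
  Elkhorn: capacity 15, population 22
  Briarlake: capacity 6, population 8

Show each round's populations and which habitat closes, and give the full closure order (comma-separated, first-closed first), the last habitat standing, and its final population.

Closure order: Ashgrove, Elkhorn, Briarlake
Last habitat: Cedarfen with 60 animals

Round 1: Ashgrove=24 Briarlake=8 Cedarfen=6 Elkhorn=22 → close Ashgrove (overflow 9)
  24÷3 = 8 each, +1 to first 0
Round 2: Briarlake=16 Cedarfen=14 Elkhorn=30 → close Elkhorn (overflow 15)
  30÷2 = 15 each, +1 to first 0
Round 3: Briarlake=31 Cedarfen=29 → close Briarlake (overflow 25)
  31÷1 = 31 each, +1 to first 0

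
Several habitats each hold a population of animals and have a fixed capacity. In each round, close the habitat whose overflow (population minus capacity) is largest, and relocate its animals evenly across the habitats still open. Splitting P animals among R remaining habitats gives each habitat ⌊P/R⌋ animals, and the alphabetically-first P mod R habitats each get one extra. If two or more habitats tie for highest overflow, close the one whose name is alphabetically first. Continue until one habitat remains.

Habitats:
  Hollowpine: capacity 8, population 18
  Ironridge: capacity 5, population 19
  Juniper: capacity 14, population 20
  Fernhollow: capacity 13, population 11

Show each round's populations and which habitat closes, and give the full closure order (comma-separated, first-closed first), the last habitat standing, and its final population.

Round 1: Fernhollow=11 Hollowpine=18 Ironridge=19 Juniper=20 → close Ironridge (overflow 14)
  19÷3 = 6 each, +1 to first 1
Round 2: Fernhollow=18 Hollowpine=24 Juniper=26 → close Hollowpine (overflow 16)
  24÷2 = 12 each, +1 to first 0
Round 3: Fernhollow=30 Juniper=38 → close Juniper (overflow 24)
  38÷1 = 38 each, +1 to first 0

Closure order: Ironridge, Hollowpine, Juniper
Last habitat: Fernhollow with 68 animals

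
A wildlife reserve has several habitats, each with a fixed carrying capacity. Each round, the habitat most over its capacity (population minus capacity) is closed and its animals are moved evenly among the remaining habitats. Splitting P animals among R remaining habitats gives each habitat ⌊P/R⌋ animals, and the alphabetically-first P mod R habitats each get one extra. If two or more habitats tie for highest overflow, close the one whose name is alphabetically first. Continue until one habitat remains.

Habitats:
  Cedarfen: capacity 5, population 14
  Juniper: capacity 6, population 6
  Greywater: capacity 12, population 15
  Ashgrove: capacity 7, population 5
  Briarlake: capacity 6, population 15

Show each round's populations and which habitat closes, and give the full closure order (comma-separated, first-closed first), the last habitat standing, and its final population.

Closure order: Briarlake, Cedarfen, Greywater, Ashgrove
Last habitat: Juniper with 55 animals

Round 1: Ashgrove=5 Briarlake=15 Cedarfen=14 Greywater=15 Juniper=6 → close Briarlake (overflow 9)
  15÷4 = 3 each, +1 to first 3
Round 2: Ashgrove=9 Cedarfen=18 Greywater=19 Juniper=9 → close Cedarfen (overflow 13)
  18÷3 = 6 each, +1 to first 0
Round 3: Ashgrove=15 Greywater=25 Juniper=15 → close Greywater (overflow 13)
  25÷2 = 12 each, +1 to first 1
Round 4: Ashgrove=28 Juniper=27 → close Ashgrove (overflow 21)
  28÷1 = 28 each, +1 to first 0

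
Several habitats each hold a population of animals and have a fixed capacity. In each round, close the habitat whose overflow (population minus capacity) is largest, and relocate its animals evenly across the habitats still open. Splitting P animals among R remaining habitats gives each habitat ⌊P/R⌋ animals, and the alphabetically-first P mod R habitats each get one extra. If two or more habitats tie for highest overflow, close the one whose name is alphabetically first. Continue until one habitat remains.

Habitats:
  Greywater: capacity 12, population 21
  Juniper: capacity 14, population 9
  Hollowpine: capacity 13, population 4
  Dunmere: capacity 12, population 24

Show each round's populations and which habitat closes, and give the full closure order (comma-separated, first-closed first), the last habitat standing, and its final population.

Round 1: Dunmere=24 Greywater=21 Hollowpine=4 Juniper=9 → close Dunmere (overflow 12)
  24÷3 = 8 each, +1 to first 0
Round 2: Greywater=29 Hollowpine=12 Juniper=17 → close Greywater (overflow 17)
  29÷2 = 14 each, +1 to first 1
Round 3: Hollowpine=27 Juniper=31 → close Juniper (overflow 17)
  31÷1 = 31 each, +1 to first 0

Closure order: Dunmere, Greywater, Juniper
Last habitat: Hollowpine with 58 animals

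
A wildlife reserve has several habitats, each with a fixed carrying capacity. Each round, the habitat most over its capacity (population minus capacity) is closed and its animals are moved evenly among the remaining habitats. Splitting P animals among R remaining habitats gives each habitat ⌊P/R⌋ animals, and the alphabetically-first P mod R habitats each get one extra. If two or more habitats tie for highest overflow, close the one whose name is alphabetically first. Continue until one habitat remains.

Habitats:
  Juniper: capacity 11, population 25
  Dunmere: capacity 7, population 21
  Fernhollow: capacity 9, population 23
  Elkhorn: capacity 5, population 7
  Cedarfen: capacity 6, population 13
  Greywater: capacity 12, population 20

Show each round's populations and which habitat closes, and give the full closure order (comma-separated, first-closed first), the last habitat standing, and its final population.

Closure order: Dunmere, Fernhollow, Juniper, Cedarfen, Greywater
Last habitat: Elkhorn with 109 animals

Round 1: Cedarfen=13 Dunmere=21 Elkhorn=7 Fernhollow=23 Greywater=20 Juniper=25 → close Dunmere (overflow 14)
  21÷5 = 4 each, +1 to first 1
Round 2: Cedarfen=18 Elkhorn=11 Fernhollow=27 Greywater=24 Juniper=29 → close Fernhollow (overflow 18)
  27÷4 = 6 each, +1 to first 3
Round 3: Cedarfen=25 Elkhorn=18 Greywater=31 Juniper=35 → close Juniper (overflow 24)
  35÷3 = 11 each, +1 to first 2
Round 4: Cedarfen=37 Elkhorn=30 Greywater=42 → close Cedarfen (overflow 31)
  37÷2 = 18 each, +1 to first 1
Round 5: Elkhorn=49 Greywater=60 → close Greywater (overflow 48)
  60÷1 = 60 each, +1 to first 0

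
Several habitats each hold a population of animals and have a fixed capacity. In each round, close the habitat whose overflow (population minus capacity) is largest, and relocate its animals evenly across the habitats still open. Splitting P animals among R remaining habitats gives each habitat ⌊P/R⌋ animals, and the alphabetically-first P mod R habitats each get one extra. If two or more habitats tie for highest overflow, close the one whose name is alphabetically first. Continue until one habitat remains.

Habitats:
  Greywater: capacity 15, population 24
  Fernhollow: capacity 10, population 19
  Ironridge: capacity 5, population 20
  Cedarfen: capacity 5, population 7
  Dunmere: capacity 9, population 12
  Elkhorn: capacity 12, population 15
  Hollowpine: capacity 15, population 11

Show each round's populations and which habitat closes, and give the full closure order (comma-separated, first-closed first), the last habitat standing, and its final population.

Closure order: Ironridge, Fernhollow, Greywater, Dunmere, Cedarfen, Elkhorn
Last habitat: Hollowpine with 108 animals

Round 1: Cedarfen=7 Dunmere=12 Elkhorn=15 Fernhollow=19 Greywater=24 Hollowpine=11 Ironridge=20 → close Ironridge (overflow 15)
  20÷6 = 3 each, +1 to first 2
Round 2: Cedarfen=11 Dunmere=16 Elkhorn=18 Fernhollow=22 Greywater=27 Hollowpine=14 → close Fernhollow (overflow 12)
  22÷5 = 4 each, +1 to first 2
Round 3: Cedarfen=16 Dunmere=21 Elkhorn=22 Greywater=31 Hollowpine=18 → close Greywater (overflow 16)
  31÷4 = 7 each, +1 to first 3
Round 4: Cedarfen=24 Dunmere=29 Elkhorn=30 Hollowpine=25 → close Dunmere (overflow 20)
  29÷3 = 9 each, +1 to first 2
Round 5: Cedarfen=34 Elkhorn=40 Hollowpine=34 → close Cedarfen (overflow 29)
  34÷2 = 17 each, +1 to first 0
Round 6: Elkhorn=57 Hollowpine=51 → close Elkhorn (overflow 45)
  57÷1 = 57 each, +1 to first 0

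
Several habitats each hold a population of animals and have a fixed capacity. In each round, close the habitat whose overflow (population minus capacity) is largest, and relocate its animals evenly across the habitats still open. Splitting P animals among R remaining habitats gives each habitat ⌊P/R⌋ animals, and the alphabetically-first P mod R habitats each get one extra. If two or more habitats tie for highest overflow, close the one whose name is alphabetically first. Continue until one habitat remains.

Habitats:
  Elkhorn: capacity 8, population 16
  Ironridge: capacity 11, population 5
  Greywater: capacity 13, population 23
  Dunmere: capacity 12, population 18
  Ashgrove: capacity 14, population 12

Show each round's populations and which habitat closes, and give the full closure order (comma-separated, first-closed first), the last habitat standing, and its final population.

Closure order: Greywater, Elkhorn, Dunmere, Ashgrove
Last habitat: Ironridge with 74 animals

Round 1: Ashgrove=12 Dunmere=18 Elkhorn=16 Greywater=23 Ironridge=5 → close Greywater (overflow 10)
  23÷4 = 5 each, +1 to first 3
Round 2: Ashgrove=18 Dunmere=24 Elkhorn=22 Ironridge=10 → close Elkhorn (overflow 14)
  22÷3 = 7 each, +1 to first 1
Round 3: Ashgrove=26 Dunmere=31 Ironridge=17 → close Dunmere (overflow 19)
  31÷2 = 15 each, +1 to first 1
Round 4: Ashgrove=42 Ironridge=32 → close Ashgrove (overflow 28)
  42÷1 = 42 each, +1 to first 0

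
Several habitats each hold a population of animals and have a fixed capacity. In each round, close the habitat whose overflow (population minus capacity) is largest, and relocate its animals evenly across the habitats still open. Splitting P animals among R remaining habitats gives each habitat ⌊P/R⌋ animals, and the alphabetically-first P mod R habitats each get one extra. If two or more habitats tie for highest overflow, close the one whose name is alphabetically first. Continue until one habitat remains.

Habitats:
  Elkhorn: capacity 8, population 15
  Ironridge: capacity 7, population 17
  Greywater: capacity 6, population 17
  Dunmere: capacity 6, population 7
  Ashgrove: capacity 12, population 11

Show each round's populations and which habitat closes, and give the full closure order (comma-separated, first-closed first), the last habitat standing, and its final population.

Round 1: Ashgrove=11 Dunmere=7 Elkhorn=15 Greywater=17 Ironridge=17 → close Greywater (overflow 11)
  17÷4 = 4 each, +1 to first 1
Round 2: Ashgrove=16 Dunmere=11 Elkhorn=19 Ironridge=21 → close Ironridge (overflow 14)
  21÷3 = 7 each, +1 to first 0
Round 3: Ashgrove=23 Dunmere=18 Elkhorn=26 → close Elkhorn (overflow 18)
  26÷2 = 13 each, +1 to first 0
Round 4: Ashgrove=36 Dunmere=31 → close Dunmere (overflow 25)
  31÷1 = 31 each, +1 to first 0

Closure order: Greywater, Ironridge, Elkhorn, Dunmere
Last habitat: Ashgrove with 67 animals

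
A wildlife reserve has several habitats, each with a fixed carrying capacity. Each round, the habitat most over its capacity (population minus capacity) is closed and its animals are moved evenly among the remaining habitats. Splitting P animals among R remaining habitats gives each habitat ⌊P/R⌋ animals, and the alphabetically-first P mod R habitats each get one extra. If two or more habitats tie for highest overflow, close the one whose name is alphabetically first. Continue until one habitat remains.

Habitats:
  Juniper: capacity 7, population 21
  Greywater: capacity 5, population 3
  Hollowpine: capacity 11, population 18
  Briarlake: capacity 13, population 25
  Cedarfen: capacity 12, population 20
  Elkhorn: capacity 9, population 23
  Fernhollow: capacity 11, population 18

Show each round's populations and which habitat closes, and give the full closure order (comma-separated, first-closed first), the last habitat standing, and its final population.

Closure order: Elkhorn, Juniper, Briarlake, Cedarfen, Fernhollow, Hollowpine
Last habitat: Greywater with 128 animals

Round 1: Briarlake=25 Cedarfen=20 Elkhorn=23 Fernhollow=18 Greywater=3 Hollowpine=18 Juniper=21 → close Elkhorn (overflow 14)
  23÷6 = 3 each, +1 to first 5
Round 2: Briarlake=29 Cedarfen=24 Fernhollow=22 Greywater=7 Hollowpine=22 Juniper=24 → close Juniper (overflow 17)
  24÷5 = 4 each, +1 to first 4
Round 3: Briarlake=34 Cedarfen=29 Fernhollow=27 Greywater=12 Hollowpine=26 → close Briarlake (overflow 21)
  34÷4 = 8 each, +1 to first 2
Round 4: Cedarfen=38 Fernhollow=36 Greywater=20 Hollowpine=34 → close Cedarfen (overflow 26)
  38÷3 = 12 each, +1 to first 2
Round 5: Fernhollow=49 Greywater=33 Hollowpine=46 → close Fernhollow (overflow 38)
  49÷2 = 24 each, +1 to first 1
Round 6: Greywater=58 Hollowpine=70 → close Hollowpine (overflow 59)
  70÷1 = 70 each, +1 to first 0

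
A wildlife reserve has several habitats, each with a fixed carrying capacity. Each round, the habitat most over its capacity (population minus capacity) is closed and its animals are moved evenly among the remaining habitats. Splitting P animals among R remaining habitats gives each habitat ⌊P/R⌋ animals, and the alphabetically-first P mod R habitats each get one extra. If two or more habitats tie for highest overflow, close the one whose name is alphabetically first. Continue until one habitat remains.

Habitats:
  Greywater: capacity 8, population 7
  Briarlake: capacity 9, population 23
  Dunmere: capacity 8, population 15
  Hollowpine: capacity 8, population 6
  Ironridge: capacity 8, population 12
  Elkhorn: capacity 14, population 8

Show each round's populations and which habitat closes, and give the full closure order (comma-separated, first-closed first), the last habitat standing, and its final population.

Closure order: Briarlake, Dunmere, Ironridge, Greywater, Hollowpine
Last habitat: Elkhorn with 71 animals

Round 1: Briarlake=23 Dunmere=15 Elkhorn=8 Greywater=7 Hollowpine=6 Ironridge=12 → close Briarlake (overflow 14)
  23÷5 = 4 each, +1 to first 3
Round 2: Dunmere=20 Elkhorn=13 Greywater=12 Hollowpine=10 Ironridge=16 → close Dunmere (overflow 12)
  20÷4 = 5 each, +1 to first 0
Round 3: Elkhorn=18 Greywater=17 Hollowpine=15 Ironridge=21 → close Ironridge (overflow 13)
  21÷3 = 7 each, +1 to first 0
Round 4: Elkhorn=25 Greywater=24 Hollowpine=22 → close Greywater (overflow 16)
  24÷2 = 12 each, +1 to first 0
Round 5: Elkhorn=37 Hollowpine=34 → close Hollowpine (overflow 26)
  34÷1 = 34 each, +1 to first 0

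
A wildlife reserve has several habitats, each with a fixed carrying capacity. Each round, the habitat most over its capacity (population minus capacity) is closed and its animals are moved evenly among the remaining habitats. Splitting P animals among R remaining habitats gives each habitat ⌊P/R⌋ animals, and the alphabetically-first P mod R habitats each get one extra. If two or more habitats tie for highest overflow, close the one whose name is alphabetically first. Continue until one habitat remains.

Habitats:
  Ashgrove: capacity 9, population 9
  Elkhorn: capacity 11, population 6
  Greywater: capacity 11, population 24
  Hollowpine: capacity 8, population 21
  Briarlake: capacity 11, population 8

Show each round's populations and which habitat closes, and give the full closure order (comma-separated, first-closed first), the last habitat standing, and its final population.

Closure order: Greywater, Hollowpine, Ashgrove, Briarlake
Last habitat: Elkhorn with 68 animals

Round 1: Ashgrove=9 Briarlake=8 Elkhorn=6 Greywater=24 Hollowpine=21 → close Greywater (overflow 13)
  24÷4 = 6 each, +1 to first 0
Round 2: Ashgrove=15 Briarlake=14 Elkhorn=12 Hollowpine=27 → close Hollowpine (overflow 19)
  27÷3 = 9 each, +1 to first 0
Round 3: Ashgrove=24 Briarlake=23 Elkhorn=21 → close Ashgrove (overflow 15)
  24÷2 = 12 each, +1 to first 0
Round 4: Briarlake=35 Elkhorn=33 → close Briarlake (overflow 24)
  35÷1 = 35 each, +1 to first 0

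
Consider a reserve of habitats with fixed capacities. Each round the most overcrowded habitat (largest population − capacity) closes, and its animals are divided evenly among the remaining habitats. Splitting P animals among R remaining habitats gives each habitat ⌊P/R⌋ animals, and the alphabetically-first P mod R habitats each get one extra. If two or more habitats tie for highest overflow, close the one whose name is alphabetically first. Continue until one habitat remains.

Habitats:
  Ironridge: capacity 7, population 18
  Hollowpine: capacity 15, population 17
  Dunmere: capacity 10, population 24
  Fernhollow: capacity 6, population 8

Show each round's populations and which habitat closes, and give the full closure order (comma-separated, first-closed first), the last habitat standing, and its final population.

Round 1: Dunmere=24 Fernhollow=8 Hollowpine=17 Ironridge=18 → close Dunmere (overflow 14)
  24÷3 = 8 each, +1 to first 0
Round 2: Fernhollow=16 Hollowpine=25 Ironridge=26 → close Ironridge (overflow 19)
  26÷2 = 13 each, +1 to first 0
Round 3: Fernhollow=29 Hollowpine=38 → close Fernhollow (overflow 23)
  29÷1 = 29 each, +1 to first 0

Closure order: Dunmere, Ironridge, Fernhollow
Last habitat: Hollowpine with 67 animals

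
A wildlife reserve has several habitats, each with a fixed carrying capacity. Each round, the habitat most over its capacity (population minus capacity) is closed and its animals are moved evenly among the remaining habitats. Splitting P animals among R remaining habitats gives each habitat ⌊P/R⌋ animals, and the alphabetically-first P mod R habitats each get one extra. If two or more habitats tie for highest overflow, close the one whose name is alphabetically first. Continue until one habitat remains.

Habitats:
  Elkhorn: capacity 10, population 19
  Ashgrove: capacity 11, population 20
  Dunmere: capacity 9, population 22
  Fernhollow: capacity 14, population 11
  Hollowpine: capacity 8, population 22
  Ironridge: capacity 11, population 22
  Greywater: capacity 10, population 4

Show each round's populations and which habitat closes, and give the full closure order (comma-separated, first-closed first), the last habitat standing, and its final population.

Round 1: Ashgrove=20 Dunmere=22 Elkhorn=19 Fernhollow=11 Greywater=4 Hollowpine=22 Ironridge=22 → close Hollowpine (overflow 14)
  22÷6 = 3 each, +1 to first 4
Round 2: Ashgrove=24 Dunmere=26 Elkhorn=23 Fernhollow=15 Greywater=7 Ironridge=25 → close Dunmere (overflow 17)
  26÷5 = 5 each, +1 to first 1
Round 3: Ashgrove=30 Elkhorn=28 Fernhollow=20 Greywater=12 Ironridge=30 → close Ashgrove (overflow 19)
  30÷4 = 7 each, +1 to first 2
Round 4: Elkhorn=36 Fernhollow=28 Greywater=19 Ironridge=37 → close Elkhorn (overflow 26)
  36÷3 = 12 each, +1 to first 0
Round 5: Fernhollow=40 Greywater=31 Ironridge=49 → close Ironridge (overflow 38)
  49÷2 = 24 each, +1 to first 1
Round 6: Fernhollow=65 Greywater=55 → close Fernhollow (overflow 51)
  65÷1 = 65 each, +1 to first 0

Closure order: Hollowpine, Dunmere, Ashgrove, Elkhorn, Ironridge, Fernhollow
Last habitat: Greywater with 120 animals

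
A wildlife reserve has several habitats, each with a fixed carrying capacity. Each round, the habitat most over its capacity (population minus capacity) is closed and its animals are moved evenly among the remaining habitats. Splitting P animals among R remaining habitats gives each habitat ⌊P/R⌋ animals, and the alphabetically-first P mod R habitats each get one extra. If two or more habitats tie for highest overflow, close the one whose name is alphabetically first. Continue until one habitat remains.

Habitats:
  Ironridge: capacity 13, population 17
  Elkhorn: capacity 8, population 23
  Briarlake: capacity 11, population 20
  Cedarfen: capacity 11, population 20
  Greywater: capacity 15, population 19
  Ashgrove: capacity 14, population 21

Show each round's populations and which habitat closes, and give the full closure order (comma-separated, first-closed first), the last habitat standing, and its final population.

Round 1: Ashgrove=21 Briarlake=20 Cedarfen=20 Elkhorn=23 Greywater=19 Ironridge=17 → close Elkhorn (overflow 15)
  23÷5 = 4 each, +1 to first 3
Round 2: Ashgrove=26 Briarlake=25 Cedarfen=25 Greywater=23 Ironridge=21 → close Briarlake (overflow 14)
  25÷4 = 6 each, +1 to first 1
Round 3: Ashgrove=33 Cedarfen=31 Greywater=29 Ironridge=27 → close Cedarfen (overflow 20)
  31÷3 = 10 each, +1 to first 1
Round 4: Ashgrove=44 Greywater=39 Ironridge=37 → close Ashgrove (overflow 30)
  44÷2 = 22 each, +1 to first 0
Round 5: Greywater=61 Ironridge=59 → close Greywater (overflow 46)
  61÷1 = 61 each, +1 to first 0

Closure order: Elkhorn, Briarlake, Cedarfen, Ashgrove, Greywater
Last habitat: Ironridge with 120 animals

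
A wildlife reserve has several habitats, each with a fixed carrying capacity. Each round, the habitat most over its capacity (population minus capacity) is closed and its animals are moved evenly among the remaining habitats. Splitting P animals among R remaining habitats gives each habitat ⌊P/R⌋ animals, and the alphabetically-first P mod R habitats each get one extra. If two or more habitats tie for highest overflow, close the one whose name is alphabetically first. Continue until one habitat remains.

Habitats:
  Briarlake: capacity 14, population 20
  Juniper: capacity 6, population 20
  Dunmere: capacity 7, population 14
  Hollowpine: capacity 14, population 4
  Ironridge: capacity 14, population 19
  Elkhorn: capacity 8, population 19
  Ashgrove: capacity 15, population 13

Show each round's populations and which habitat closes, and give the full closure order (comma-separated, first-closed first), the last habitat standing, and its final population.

Round 1: Ashgrove=13 Briarlake=20 Dunmere=14 Elkhorn=19 Hollowpine=4 Ironridge=19 Juniper=20 → close Juniper (overflow 14)
  20÷6 = 3 each, +1 to first 2
Round 2: Ashgrove=17 Briarlake=24 Dunmere=17 Elkhorn=22 Hollowpine=7 Ironridge=22 → close Elkhorn (overflow 14)
  22÷5 = 4 each, +1 to first 2
Round 3: Ashgrove=22 Briarlake=29 Dunmere=21 Hollowpine=11 Ironridge=26 → close Briarlake (overflow 15)
  29÷4 = 7 each, +1 to first 1
Round 4: Ashgrove=30 Dunmere=28 Hollowpine=18 Ironridge=33 → close Dunmere (overflow 21)
  28÷3 = 9 each, +1 to first 1
Round 5: Ashgrove=40 Hollowpine=27 Ironridge=42 → close Ironridge (overflow 28)
  42÷2 = 21 each, +1 to first 0
Round 6: Ashgrove=61 Hollowpine=48 → close Ashgrove (overflow 46)
  61÷1 = 61 each, +1 to first 0

Closure order: Juniper, Elkhorn, Briarlake, Dunmere, Ironridge, Ashgrove
Last habitat: Hollowpine with 109 animals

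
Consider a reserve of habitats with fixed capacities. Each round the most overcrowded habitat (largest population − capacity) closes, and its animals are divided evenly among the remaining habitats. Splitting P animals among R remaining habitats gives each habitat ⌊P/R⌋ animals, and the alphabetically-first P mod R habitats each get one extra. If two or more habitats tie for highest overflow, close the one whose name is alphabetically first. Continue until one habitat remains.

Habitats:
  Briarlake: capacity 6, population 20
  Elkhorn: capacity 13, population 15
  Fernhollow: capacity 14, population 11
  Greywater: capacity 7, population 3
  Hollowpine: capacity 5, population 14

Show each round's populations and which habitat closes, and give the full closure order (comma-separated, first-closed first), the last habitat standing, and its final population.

Closure order: Briarlake, Hollowpine, Elkhorn, Fernhollow
Last habitat: Greywater with 63 animals

Round 1: Briarlake=20 Elkhorn=15 Fernhollow=11 Greywater=3 Hollowpine=14 → close Briarlake (overflow 14)
  20÷4 = 5 each, +1 to first 0
Round 2: Elkhorn=20 Fernhollow=16 Greywater=8 Hollowpine=19 → close Hollowpine (overflow 14)
  19÷3 = 6 each, +1 to first 1
Round 3: Elkhorn=27 Fernhollow=22 Greywater=14 → close Elkhorn (overflow 14)
  27÷2 = 13 each, +1 to first 1
Round 4: Fernhollow=36 Greywater=27 → close Fernhollow (overflow 22)
  36÷1 = 36 each, +1 to first 0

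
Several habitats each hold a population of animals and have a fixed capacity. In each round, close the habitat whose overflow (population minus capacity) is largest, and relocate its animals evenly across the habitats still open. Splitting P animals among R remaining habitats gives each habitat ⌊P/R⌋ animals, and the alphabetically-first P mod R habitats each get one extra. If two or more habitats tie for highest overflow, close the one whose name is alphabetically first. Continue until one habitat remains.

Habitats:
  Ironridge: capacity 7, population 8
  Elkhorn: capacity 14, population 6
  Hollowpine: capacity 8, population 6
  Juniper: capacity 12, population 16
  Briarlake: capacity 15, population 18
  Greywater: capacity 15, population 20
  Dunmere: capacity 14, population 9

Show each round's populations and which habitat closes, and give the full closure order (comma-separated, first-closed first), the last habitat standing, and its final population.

Closure order: Greywater, Briarlake, Juniper, Ironridge, Dunmere, Hollowpine
Last habitat: Elkhorn with 83 animals

Round 1: Briarlake=18 Dunmere=9 Elkhorn=6 Greywater=20 Hollowpine=6 Ironridge=8 Juniper=16 → close Greywater (overflow 5)
  20÷6 = 3 each, +1 to first 2
Round 2: Briarlake=22 Dunmere=13 Elkhorn=9 Hollowpine=9 Ironridge=11 Juniper=19 → close Briarlake (overflow 7)
  22÷5 = 4 each, +1 to first 2
Round 3: Dunmere=18 Elkhorn=14 Hollowpine=13 Ironridge=15 Juniper=23 → close Juniper (overflow 11)
  23÷4 = 5 each, +1 to first 3
Round 4: Dunmere=24 Elkhorn=20 Hollowpine=19 Ironridge=20 → close Ironridge (overflow 13)
  20÷3 = 6 each, +1 to first 2
Round 5: Dunmere=31 Elkhorn=27 Hollowpine=25 → close Dunmere (overflow 17)
  31÷2 = 15 each, +1 to first 1
Round 6: Elkhorn=43 Hollowpine=40 → close Hollowpine (overflow 32)
  40÷1 = 40 each, +1 to first 0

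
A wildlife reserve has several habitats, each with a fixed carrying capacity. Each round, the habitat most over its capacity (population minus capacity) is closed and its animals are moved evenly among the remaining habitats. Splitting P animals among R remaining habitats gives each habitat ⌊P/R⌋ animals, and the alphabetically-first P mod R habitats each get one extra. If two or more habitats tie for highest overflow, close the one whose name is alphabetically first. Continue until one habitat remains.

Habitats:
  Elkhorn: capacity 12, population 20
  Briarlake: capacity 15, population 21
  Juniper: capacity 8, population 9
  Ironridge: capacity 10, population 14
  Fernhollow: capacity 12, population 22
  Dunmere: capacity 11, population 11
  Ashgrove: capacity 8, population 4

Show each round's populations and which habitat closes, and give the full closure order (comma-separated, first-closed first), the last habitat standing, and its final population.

Closure order: Fernhollow, Elkhorn, Briarlake, Ironridge, Dunmere, Juniper
Last habitat: Ashgrove with 101 animals

Round 1: Ashgrove=4 Briarlake=21 Dunmere=11 Elkhorn=20 Fernhollow=22 Ironridge=14 Juniper=9 → close Fernhollow (overflow 10)
  22÷6 = 3 each, +1 to first 4
Round 2: Ashgrove=8 Briarlake=25 Dunmere=15 Elkhorn=24 Ironridge=17 Juniper=12 → close Elkhorn (overflow 12)
  24÷5 = 4 each, +1 to first 4
Round 3: Ashgrove=13 Briarlake=30 Dunmere=20 Ironridge=22 Juniper=16 → close Briarlake (overflow 15)
  30÷4 = 7 each, +1 to first 2
Round 4: Ashgrove=21 Dunmere=28 Ironridge=29 Juniper=23 → close Ironridge (overflow 19)
  29÷3 = 9 each, +1 to first 2
Round 5: Ashgrove=31 Dunmere=38 Juniper=32 → close Dunmere (overflow 27)
  38÷2 = 19 each, +1 to first 0
Round 6: Ashgrove=50 Juniper=51 → close Juniper (overflow 43)
  51÷1 = 51 each, +1 to first 0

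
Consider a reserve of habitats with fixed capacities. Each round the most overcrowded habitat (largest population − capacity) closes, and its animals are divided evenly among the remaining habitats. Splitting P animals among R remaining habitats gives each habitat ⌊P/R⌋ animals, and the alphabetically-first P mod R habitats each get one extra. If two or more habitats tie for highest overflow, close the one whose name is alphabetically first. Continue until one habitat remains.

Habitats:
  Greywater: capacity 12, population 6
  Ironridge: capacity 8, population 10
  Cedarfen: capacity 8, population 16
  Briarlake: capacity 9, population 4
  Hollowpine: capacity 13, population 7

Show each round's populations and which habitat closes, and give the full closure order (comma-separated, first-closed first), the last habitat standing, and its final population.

Round 1: Briarlake=4 Cedarfen=16 Greywater=6 Hollowpine=7 Ironridge=10 → close Cedarfen (overflow 8)
  16÷4 = 4 each, +1 to first 0
Round 2: Briarlake=8 Greywater=10 Hollowpine=11 Ironridge=14 → close Ironridge (overflow 6)
  14÷3 = 4 each, +1 to first 2
Round 3: Briarlake=13 Greywater=15 Hollowpine=15 → close Briarlake (overflow 4)
  13÷2 = 6 each, +1 to first 1
Round 4: Greywater=22 Hollowpine=21 → close Greywater (overflow 10)
  22÷1 = 22 each, +1 to first 0

Closure order: Cedarfen, Ironridge, Briarlake, Greywater
Last habitat: Hollowpine with 43 animals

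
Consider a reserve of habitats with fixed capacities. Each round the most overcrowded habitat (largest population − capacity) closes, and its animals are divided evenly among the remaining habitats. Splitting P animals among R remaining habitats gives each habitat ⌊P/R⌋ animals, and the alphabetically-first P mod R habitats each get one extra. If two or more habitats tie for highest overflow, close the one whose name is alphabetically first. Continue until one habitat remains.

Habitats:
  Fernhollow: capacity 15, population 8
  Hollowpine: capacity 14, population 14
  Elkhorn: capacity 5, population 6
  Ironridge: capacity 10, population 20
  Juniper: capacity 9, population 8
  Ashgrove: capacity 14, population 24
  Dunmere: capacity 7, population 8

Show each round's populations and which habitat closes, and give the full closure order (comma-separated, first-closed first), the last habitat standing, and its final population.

Closure order: Ashgrove, Ironridge, Dunmere, Elkhorn, Hollowpine, Juniper
Last habitat: Fernhollow with 88 animals

Round 1: Ashgrove=24 Dunmere=8 Elkhorn=6 Fernhollow=8 Hollowpine=14 Ironridge=20 Juniper=8 → close Ashgrove (overflow 10)
  24÷6 = 4 each, +1 to first 0
Round 2: Dunmere=12 Elkhorn=10 Fernhollow=12 Hollowpine=18 Ironridge=24 Juniper=12 → close Ironridge (overflow 14)
  24÷5 = 4 each, +1 to first 4
Round 3: Dunmere=17 Elkhorn=15 Fernhollow=17 Hollowpine=23 Juniper=16 → close Dunmere (overflow 10)
  17÷4 = 4 each, +1 to first 1
Round 4: Elkhorn=20 Fernhollow=21 Hollowpine=27 Juniper=20 → close Elkhorn (overflow 15)
  20÷3 = 6 each, +1 to first 2
Round 5: Fernhollow=28 Hollowpine=34 Juniper=26 → close Hollowpine (overflow 20)
  34÷2 = 17 each, +1 to first 0
Round 6: Fernhollow=45 Juniper=43 → close Juniper (overflow 34)
  43÷1 = 43 each, +1 to first 0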